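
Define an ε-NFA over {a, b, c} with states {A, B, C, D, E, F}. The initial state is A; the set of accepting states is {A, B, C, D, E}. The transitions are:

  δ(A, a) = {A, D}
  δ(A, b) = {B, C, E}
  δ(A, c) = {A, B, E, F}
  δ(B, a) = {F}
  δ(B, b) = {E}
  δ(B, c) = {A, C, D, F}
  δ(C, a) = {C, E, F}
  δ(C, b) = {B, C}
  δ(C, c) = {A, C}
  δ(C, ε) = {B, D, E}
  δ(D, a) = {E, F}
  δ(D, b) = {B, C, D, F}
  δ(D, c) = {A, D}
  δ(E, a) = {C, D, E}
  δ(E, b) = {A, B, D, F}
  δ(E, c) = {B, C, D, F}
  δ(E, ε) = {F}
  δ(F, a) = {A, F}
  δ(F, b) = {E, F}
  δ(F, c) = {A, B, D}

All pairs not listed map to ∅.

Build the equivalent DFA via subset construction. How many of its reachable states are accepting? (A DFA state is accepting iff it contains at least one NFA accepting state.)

7

Start state of the DFA: {A} (ε-closure of the NFA start).
{A} --a--> {A, D}  [new]
{A} --b--> {B, C, D, E, F}  [new]
{A} --c--> {A, B, E, F}  [new]
{A, D} --a--> {A, D, E, F}  [new]
{A, D} --b--> {B, C, D, E, F}  [seen]
{A, D} --c--> {A, B, D, E, F}  [new]
{B, C, D, E, F} --a--> {A, B, C, D, E, F}  [new]
{B, C, D, E, F} --b--> {A, B, C, D, E, F}  [seen]
{B, C, D, E, F} --c--> {A, B, C, D, E, F}  [seen]
{A, B, E, F} --a--> {A, B, C, D, E, F}  [seen]
{A, B, E, F} --b--> {A, B, C, D, E, F}  [seen]
{A, B, E, F} --c--> {A, B, C, D, E, F}  [seen]
{A, D, E, F} --a--> {A, B, C, D, E, F}  [seen]
{A, D, E, F} --b--> {A, B, C, D, E, F}  [seen]
{A, D, E, F} --c--> {A, B, C, D, E, F}  [seen]
{A, B, D, E, F} --a--> {A, B, C, D, E, F}  [seen]
{A, B, D, E, F} --b--> {A, B, C, D, E, F}  [seen]
{A, B, D, E, F} --c--> {A, B, C, D, E, F}  [seen]
{A, B, C, D, E, F} --a--> {A, B, C, D, E, F}  [seen]
{A, B, C, D, E, F} --b--> {A, B, C, D, E, F}  [seen]
{A, B, C, D, E, F} --c--> {A, B, C, D, E, F}  [seen]
Reachable DFA states: {A}, {A, D}, {B, C, D, E, F}, {A, B, E, F}, {A, D, E, F}, {A, B, D, E, F}, {A, B, C, D, E, F}.
Accepting DFA states (contain an NFA accepting state): {A}, {A, D}, {B, C, D, E, F}, {A, B, E, F}, {A, D, E, F}, {A, B, D, E, F}, {A, B, C, D, E, F}.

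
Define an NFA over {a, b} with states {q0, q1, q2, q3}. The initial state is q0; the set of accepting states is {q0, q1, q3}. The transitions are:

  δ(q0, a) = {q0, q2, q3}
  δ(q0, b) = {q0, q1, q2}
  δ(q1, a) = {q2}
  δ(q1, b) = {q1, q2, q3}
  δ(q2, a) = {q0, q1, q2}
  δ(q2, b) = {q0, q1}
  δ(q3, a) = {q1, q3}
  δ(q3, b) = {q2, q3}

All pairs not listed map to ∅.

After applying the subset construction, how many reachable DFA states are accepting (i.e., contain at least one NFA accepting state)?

Start state of the DFA: {q0}.
{q0} --a--> {q0, q2, q3}  [new]
{q0} --b--> {q0, q1, q2}  [new]
{q0, q2, q3} --a--> {q0, q1, q2, q3}  [new]
{q0, q2, q3} --b--> {q0, q1, q2, q3}  [seen]
{q0, q1, q2} --a--> {q0, q1, q2, q3}  [seen]
{q0, q1, q2} --b--> {q0, q1, q2, q3}  [seen]
{q0, q1, q2, q3} --a--> {q0, q1, q2, q3}  [seen]
{q0, q1, q2, q3} --b--> {q0, q1, q2, q3}  [seen]
Reachable DFA states: {q0}, {q0, q2, q3}, {q0, q1, q2}, {q0, q1, q2, q3}.
Accepting DFA states (contain an NFA accepting state): {q0}, {q0, q2, q3}, {q0, q1, q2}, {q0, q1, q2, q3}.

4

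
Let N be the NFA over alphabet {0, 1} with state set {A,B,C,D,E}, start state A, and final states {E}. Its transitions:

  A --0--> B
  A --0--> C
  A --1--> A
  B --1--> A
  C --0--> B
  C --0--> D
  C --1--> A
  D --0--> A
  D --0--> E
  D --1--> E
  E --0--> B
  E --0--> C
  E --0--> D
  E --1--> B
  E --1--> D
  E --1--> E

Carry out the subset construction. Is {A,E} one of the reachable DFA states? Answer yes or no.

yes

Start state of the DFA: {A}.
{A} --0--> {B,C}  [new]
{A} --1--> {A}  [seen]
{B,C} --0--> {B,D}  [new]
{B,C} --1--> {A}  [seen]
{B,D} --0--> {A,E}  [new]
{B,D} --1--> {A,E}  [seen]
{A,E} --0--> {B,C,D}  [new]
{A,E} --1--> {A,B,D,E}  [new]
{B,C,D} --0--> {A,B,D,E}  [seen]
{B,C,D} --1--> {A,E}  [seen]
{A,B,D,E} --0--> {A,B,C,D,E}  [new]
{A,B,D,E} --1--> {A,B,D,E}  [seen]
{A,B,C,D,E} --0--> {A,B,C,D,E}  [seen]
{A,B,C,D,E} --1--> {A,B,D,E}  [seen]
Reachable DFA states: {A}, {B,C}, {B,D}, {A,E}, {B,C,D}, {A,B,D,E}, {A,B,C,D,E}.
{A,E} is among them.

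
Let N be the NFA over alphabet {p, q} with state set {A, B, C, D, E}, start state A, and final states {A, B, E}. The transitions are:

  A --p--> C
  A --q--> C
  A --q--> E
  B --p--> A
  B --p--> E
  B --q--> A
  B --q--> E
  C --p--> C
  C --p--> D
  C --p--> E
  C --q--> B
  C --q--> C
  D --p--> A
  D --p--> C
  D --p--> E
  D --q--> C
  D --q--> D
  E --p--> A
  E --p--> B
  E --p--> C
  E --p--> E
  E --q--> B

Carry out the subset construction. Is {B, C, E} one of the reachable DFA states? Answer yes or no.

Start state of the DFA: {A}.
{A} --p--> {C}  [new]
{A} --q--> {C, E}  [new]
{C} --p--> {C, D, E}  [new]
{C} --q--> {B, C}  [new]
{C, E} --p--> {A, B, C, D, E}  [new]
{C, E} --q--> {B, C}  [seen]
{C, D, E} --p--> {A, B, C, D, E}  [seen]
{C, D, E} --q--> {B, C, D}  [new]
{B, C} --p--> {A, C, D, E}  [new]
{B, C} --q--> {A, B, C, E}  [new]
{A, B, C, D, E} --p--> {A, B, C, D, E}  [seen]
{A, B, C, D, E} --q--> {A, B, C, D, E}  [seen]
{B, C, D} --p--> {A, C, D, E}  [seen]
{B, C, D} --q--> {A, B, C, D, E}  [seen]
{A, C, D, E} --p--> {A, B, C, D, E}  [seen]
{A, C, D, E} --q--> {B, C, D, E}  [new]
{A, B, C, E} --p--> {A, B, C, D, E}  [seen]
{A, B, C, E} --q--> {A, B, C, E}  [seen]
{B, C, D, E} --p--> {A, B, C, D, E}  [seen]
{B, C, D, E} --q--> {A, B, C, D, E}  [seen]
Reachable DFA states: {A}, {C}, {C, E}, {C, D, E}, {B, C}, {A, B, C, D, E}, {B, C, D}, {A, C, D, E}, {A, B, C, E}, {B, C, D, E}.
{B, C, E} is not among them.

no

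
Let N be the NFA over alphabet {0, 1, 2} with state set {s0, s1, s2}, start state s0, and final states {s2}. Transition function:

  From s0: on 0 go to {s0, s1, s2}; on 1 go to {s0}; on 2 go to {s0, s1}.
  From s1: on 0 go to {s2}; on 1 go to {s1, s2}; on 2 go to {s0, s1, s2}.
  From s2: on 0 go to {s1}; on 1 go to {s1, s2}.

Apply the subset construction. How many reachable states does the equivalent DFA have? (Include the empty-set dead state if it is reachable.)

Start state of the DFA: {s0}.
{s0} --0--> {s0, s1, s2}  [new]
{s0} --1--> {s0}  [seen]
{s0} --2--> {s0, s1}  [new]
{s0, s1, s2} --0--> {s0, s1, s2}  [seen]
{s0, s1, s2} --1--> {s0, s1, s2}  [seen]
{s0, s1, s2} --2--> {s0, s1, s2}  [seen]
{s0, s1} --0--> {s0, s1, s2}  [seen]
{s0, s1} --1--> {s0, s1, s2}  [seen]
{s0, s1} --2--> {s0, s1, s2}  [seen]
Reachable DFA states: {s0}, {s0, s1, s2}, {s0, s1}.

3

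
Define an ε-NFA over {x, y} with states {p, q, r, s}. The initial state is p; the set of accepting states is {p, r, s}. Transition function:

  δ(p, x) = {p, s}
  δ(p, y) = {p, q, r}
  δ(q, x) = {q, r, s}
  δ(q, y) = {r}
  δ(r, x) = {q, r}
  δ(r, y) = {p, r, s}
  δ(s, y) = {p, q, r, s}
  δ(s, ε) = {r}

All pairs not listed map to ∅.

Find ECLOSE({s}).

{r, s}

Begin with {s}.
s →ε {r}; add r.
ε-closure = {r, s}.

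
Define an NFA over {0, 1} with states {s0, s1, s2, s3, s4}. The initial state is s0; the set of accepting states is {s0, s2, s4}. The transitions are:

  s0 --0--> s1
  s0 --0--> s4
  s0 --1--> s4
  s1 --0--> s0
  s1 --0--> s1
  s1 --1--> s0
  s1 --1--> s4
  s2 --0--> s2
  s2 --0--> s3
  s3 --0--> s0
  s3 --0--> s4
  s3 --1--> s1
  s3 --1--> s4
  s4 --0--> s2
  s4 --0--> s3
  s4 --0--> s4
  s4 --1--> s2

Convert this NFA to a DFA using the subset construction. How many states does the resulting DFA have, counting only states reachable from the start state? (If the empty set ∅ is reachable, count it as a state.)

Start state of the DFA: {s0}.
{s0} --0--> {s1, s4}  [new]
{s0} --1--> {s4}  [new]
{s1, s4} --0--> {s0, s1, s2, s3, s4}  [new]
{s1, s4} --1--> {s0, s2, s4}  [new]
{s4} --0--> {s2, s3, s4}  [new]
{s4} --1--> {s2}  [new]
{s0, s1, s2, s3, s4} --0--> {s0, s1, s2, s3, s4}  [seen]
{s0, s1, s2, s3, s4} --1--> {s0, s1, s2, s4}  [new]
{s0, s2, s4} --0--> {s1, s2, s3, s4}  [new]
{s0, s2, s4} --1--> {s2, s4}  [new]
{s2, s3, s4} --0--> {s0, s2, s3, s4}  [new]
{s2, s3, s4} --1--> {s1, s2, s4}  [new]
{s2} --0--> {s2, s3}  [new]
{s2} --1--> ∅  [new]
{s0, s1, s2, s4} --0--> {s0, s1, s2, s3, s4}  [seen]
{s0, s1, s2, s4} --1--> {s0, s2, s4}  [seen]
{s1, s2, s3, s4} --0--> {s0, s1, s2, s3, s4}  [seen]
{s1, s2, s3, s4} --1--> {s0, s1, s2, s4}  [seen]
{s2, s4} --0--> {s2, s3, s4}  [seen]
{s2, s4} --1--> {s2}  [seen]
{s0, s2, s3, s4} --0--> {s0, s1, s2, s3, s4}  [seen]
{s0, s2, s3, s4} --1--> {s1, s2, s4}  [seen]
{s1, s2, s4} --0--> {s0, s1, s2, s3, s4}  [seen]
{s1, s2, s4} --1--> {s0, s2, s4}  [seen]
{s2, s3} --0--> {s0, s2, s3, s4}  [seen]
{s2, s3} --1--> {s1, s4}  [seen]
∅ --0--> ∅  [seen]
∅ --1--> ∅  [seen]
Reachable DFA states: {s0}, {s1, s4}, {s4}, {s0, s1, s2, s3, s4}, {s0, s2, s4}, {s2, s3, s4}, {s2}, {s0, s1, s2, s4}, {s1, s2, s3, s4}, {s2, s4}, {s0, s2, s3, s4}, {s1, s2, s4}, {s2, s3}, ∅.

14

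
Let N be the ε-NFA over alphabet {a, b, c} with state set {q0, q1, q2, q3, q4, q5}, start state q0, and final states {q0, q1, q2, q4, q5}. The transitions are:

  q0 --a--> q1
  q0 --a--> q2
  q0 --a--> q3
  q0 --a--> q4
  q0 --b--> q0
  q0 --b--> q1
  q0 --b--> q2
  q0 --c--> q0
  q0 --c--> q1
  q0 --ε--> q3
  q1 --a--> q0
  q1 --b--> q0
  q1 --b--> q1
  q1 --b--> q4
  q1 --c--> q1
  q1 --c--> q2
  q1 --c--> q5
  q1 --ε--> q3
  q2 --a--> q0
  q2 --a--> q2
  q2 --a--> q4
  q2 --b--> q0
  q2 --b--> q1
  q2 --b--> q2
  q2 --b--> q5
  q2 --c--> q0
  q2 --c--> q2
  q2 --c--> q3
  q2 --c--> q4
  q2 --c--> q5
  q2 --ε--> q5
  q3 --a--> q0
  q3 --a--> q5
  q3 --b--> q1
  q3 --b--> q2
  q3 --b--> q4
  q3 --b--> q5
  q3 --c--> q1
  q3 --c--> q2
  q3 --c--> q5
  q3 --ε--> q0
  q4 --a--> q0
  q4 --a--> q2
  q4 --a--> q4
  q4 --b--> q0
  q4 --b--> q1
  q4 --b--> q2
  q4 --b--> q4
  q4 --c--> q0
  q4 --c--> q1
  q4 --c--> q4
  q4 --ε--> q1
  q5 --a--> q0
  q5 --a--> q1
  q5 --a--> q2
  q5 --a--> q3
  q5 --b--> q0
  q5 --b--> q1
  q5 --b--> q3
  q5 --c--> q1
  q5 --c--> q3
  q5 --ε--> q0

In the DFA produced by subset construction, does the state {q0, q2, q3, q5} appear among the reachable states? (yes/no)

Start state of the DFA: {q0, q3} (ε-closure of the NFA start).
{q0, q3} --a--> {q0, q1, q2, q3, q4, q5}  [new]
{q0, q3} --b--> {q0, q1, q2, q3, q4, q5}  [seen]
{q0, q3} --c--> {q0, q1, q2, q3, q5}  [new]
{q0, q1, q2, q3, q4, q5} --a--> {q0, q1, q2, q3, q4, q5}  [seen]
{q0, q1, q2, q3, q4, q5} --b--> {q0, q1, q2, q3, q4, q5}  [seen]
{q0, q1, q2, q3, q4, q5} --c--> {q0, q1, q2, q3, q4, q5}  [seen]
{q0, q1, q2, q3, q5} --a--> {q0, q1, q2, q3, q4, q5}  [seen]
{q0, q1, q2, q3, q5} --b--> {q0, q1, q2, q3, q4, q5}  [seen]
{q0, q1, q2, q3, q5} --c--> {q0, q1, q2, q3, q4, q5}  [seen]
Reachable DFA states: {q0, q3}, {q0, q1, q2, q3, q4, q5}, {q0, q1, q2, q3, q5}.
{q0, q2, q3, q5} is not among them.

no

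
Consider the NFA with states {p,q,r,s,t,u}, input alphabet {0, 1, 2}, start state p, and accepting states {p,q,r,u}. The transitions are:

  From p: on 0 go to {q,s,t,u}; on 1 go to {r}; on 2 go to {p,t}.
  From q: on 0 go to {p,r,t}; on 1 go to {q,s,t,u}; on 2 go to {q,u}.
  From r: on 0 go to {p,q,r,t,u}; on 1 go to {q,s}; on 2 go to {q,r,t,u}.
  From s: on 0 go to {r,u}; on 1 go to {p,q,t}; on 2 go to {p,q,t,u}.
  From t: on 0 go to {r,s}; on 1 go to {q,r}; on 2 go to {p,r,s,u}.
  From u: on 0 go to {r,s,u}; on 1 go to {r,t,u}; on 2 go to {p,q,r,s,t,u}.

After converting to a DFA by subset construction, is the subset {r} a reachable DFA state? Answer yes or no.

yes

Start state of the DFA: {p}.
{p} --0--> {q,s,t,u}  [new]
{p} --1--> {r}  [new]
{p} --2--> {p,t}  [new]
{q,s,t,u} --0--> {p,r,s,t,u}  [new]
{q,s,t,u} --1--> {p,q,r,s,t,u}  [new]
{q,s,t,u} --2--> {p,q,r,s,t,u}  [seen]
{r} --0--> {p,q,r,t,u}  [new]
{r} --1--> {q,s}  [new]
{r} --2--> {q,r,t,u}  [new]
{p,t} --0--> {q,r,s,t,u}  [new]
{p,t} --1--> {q,r}  [new]
{p,t} --2--> {p,r,s,t,u}  [seen]
{p,r,s,t,u} --0--> {p,q,r,s,t,u}  [seen]
{p,r,s,t,u} --1--> {p,q,r,s,t,u}  [seen]
{p,r,s,t,u} --2--> {p,q,r,s,t,u}  [seen]
{p,q,r,s,t,u} --0--> {p,q,r,s,t,u}  [seen]
{p,q,r,s,t,u} --1--> {p,q,r,s,t,u}  [seen]
{p,q,r,s,t,u} --2--> {p,q,r,s,t,u}  [seen]
{p,q,r,t,u} --0--> {p,q,r,s,t,u}  [seen]
{p,q,r,t,u} --1--> {q,r,s,t,u}  [seen]
{p,q,r,t,u} --2--> {p,q,r,s,t,u}  [seen]
{q,s} --0--> {p,r,t,u}  [new]
{q,s} --1--> {p,q,s,t,u}  [new]
{q,s} --2--> {p,q,t,u}  [new]
{q,r,t,u} --0--> {p,q,r,s,t,u}  [seen]
{q,r,t,u} --1--> {q,r,s,t,u}  [seen]
{q,r,t,u} --2--> {p,q,r,s,t,u}  [seen]
{q,r,s,t,u} --0--> {p,q,r,s,t,u}  [seen]
{q,r,s,t,u} --1--> {p,q,r,s,t,u}  [seen]
{q,r,s,t,u} --2--> {p,q,r,s,t,u}  [seen]
{q,r} --0--> {p,q,r,t,u}  [seen]
{q,r} --1--> {q,s,t,u}  [seen]
{q,r} --2--> {q,r,t,u}  [seen]
{p,r,t,u} --0--> {p,q,r,s,t,u}  [seen]
{p,r,t,u} --1--> {q,r,s,t,u}  [seen]
{p,r,t,u} --2--> {p,q,r,s,t,u}  [seen]
{p,q,s,t,u} --0--> {p,q,r,s,t,u}  [seen]
{p,q,s,t,u} --1--> {p,q,r,s,t,u}  [seen]
{p,q,s,t,u} --2--> {p,q,r,s,t,u}  [seen]
{p,q,t,u} --0--> {p,q,r,s,t,u}  [seen]
{p,q,t,u} --1--> {q,r,s,t,u}  [seen]
{p,q,t,u} --2--> {p,q,r,s,t,u}  [seen]
Reachable DFA states: {p}, {q,s,t,u}, {r}, {p,t}, {p,r,s,t,u}, {p,q,r,s,t,u}, {p,q,r,t,u}, {q,s}, {q,r,t,u}, {q,r,s,t,u}, {q,r}, {p,r,t,u}, {p,q,s,t,u}, {p,q,t,u}.
{r} is among them.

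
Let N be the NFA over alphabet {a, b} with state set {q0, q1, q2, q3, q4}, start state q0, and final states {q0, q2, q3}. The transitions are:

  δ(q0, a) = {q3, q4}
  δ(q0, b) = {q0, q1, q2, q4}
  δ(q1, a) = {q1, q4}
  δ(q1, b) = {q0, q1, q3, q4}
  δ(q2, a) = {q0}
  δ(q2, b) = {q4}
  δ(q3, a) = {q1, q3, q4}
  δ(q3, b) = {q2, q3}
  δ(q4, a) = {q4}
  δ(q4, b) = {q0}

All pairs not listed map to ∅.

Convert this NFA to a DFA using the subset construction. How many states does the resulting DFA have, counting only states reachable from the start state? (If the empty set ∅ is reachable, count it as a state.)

7

Start state of the DFA: {q0}.
{q0} --a--> {q3, q4}  [new]
{q0} --b--> {q0, q1, q2, q4}  [new]
{q3, q4} --a--> {q1, q3, q4}  [new]
{q3, q4} --b--> {q0, q2, q3}  [new]
{q0, q1, q2, q4} --a--> {q0, q1, q3, q4}  [new]
{q0, q1, q2, q4} --b--> {q0, q1, q2, q3, q4}  [new]
{q1, q3, q4} --a--> {q1, q3, q4}  [seen]
{q1, q3, q4} --b--> {q0, q1, q2, q3, q4}  [seen]
{q0, q2, q3} --a--> {q0, q1, q3, q4}  [seen]
{q0, q2, q3} --b--> {q0, q1, q2, q3, q4}  [seen]
{q0, q1, q3, q4} --a--> {q1, q3, q4}  [seen]
{q0, q1, q3, q4} --b--> {q0, q1, q2, q3, q4}  [seen]
{q0, q1, q2, q3, q4} --a--> {q0, q1, q3, q4}  [seen]
{q0, q1, q2, q3, q4} --b--> {q0, q1, q2, q3, q4}  [seen]
Reachable DFA states: {q0}, {q3, q4}, {q0, q1, q2, q4}, {q1, q3, q4}, {q0, q2, q3}, {q0, q1, q3, q4}, {q0, q1, q2, q3, q4}.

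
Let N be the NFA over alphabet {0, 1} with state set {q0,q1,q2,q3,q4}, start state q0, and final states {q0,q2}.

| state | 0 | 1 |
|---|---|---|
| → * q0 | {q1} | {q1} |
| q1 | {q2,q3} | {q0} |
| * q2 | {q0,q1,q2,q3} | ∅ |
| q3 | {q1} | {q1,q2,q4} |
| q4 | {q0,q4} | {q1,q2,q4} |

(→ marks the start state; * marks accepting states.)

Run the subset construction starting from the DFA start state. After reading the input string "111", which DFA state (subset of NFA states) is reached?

Start: {q0}.
δ(q0,1) = {q1}.
Union: {q1}.
After 1: {q1}.
δ(q1,1) = {q0}.
Union: {q0}.
After 1: {q0}.
δ(q0,1) = {q1}.
Union: {q1}.
After 1: {q1}.

{q1}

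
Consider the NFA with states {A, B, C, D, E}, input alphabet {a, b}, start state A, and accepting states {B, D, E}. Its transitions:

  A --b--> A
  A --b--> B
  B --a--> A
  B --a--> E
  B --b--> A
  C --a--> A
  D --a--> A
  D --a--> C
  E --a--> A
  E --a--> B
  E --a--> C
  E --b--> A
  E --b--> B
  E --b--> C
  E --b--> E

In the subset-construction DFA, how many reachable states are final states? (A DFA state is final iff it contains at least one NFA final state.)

4

Start state of the DFA: {A}.
{A} --a--> ∅  [new]
{A} --b--> {A, B}  [new]
∅ --a--> ∅  [seen]
∅ --b--> ∅  [seen]
{A, B} --a--> {A, E}  [new]
{A, B} --b--> {A, B}  [seen]
{A, E} --a--> {A, B, C}  [new]
{A, E} --b--> {A, B, C, E}  [new]
{A, B, C} --a--> {A, E}  [seen]
{A, B, C} --b--> {A, B}  [seen]
{A, B, C, E} --a--> {A, B, C, E}  [seen]
{A, B, C, E} --b--> {A, B, C, E}  [seen]
Reachable DFA states: {A}, ∅, {A, B}, {A, E}, {A, B, C}, {A, B, C, E}.
Accepting DFA states (contain an NFA accepting state): {A, B}, {A, E}, {A, B, C}, {A, B, C, E}.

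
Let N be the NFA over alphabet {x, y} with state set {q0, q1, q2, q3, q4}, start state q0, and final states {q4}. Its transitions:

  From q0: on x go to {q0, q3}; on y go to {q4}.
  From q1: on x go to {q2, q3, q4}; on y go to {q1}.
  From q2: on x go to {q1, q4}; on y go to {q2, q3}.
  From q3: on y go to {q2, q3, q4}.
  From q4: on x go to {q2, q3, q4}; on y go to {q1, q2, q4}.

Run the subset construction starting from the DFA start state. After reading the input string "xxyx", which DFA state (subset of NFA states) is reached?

Start: {q0}.
δ(q0,x) = {q0, q3}.
Union: {q0, q3}.
After x: {q0, q3}.
δ(q0,x) = {q0, q3}; δ(q3,x) = ∅.
Union: {q0, q3}.
After x: {q0, q3}.
δ(q0,y) = {q4}; δ(q3,y) = {q2, q3, q4}.
Union: {q2, q3, q4}.
After y: {q2, q3, q4}.
δ(q2,x) = {q1, q4}; δ(q3,x) = ∅; δ(q4,x) = {q2, q3, q4}.
Union: {q1, q2, q3, q4}.
After x: {q1, q2, q3, q4}.

{q1, q2, q3, q4}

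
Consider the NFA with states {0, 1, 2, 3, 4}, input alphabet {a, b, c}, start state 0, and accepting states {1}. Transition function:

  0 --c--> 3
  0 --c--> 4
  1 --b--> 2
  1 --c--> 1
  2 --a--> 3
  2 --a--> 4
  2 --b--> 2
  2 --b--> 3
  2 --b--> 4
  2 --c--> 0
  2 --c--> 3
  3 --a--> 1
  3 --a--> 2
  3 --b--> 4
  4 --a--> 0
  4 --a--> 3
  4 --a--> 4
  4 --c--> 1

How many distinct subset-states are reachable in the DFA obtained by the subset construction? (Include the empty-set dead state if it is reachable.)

Start state of the DFA: {0}.
{0} --a--> ∅  [new]
{0} --b--> ∅  [seen]
{0} --c--> {3, 4}  [new]
∅ --a--> ∅  [seen]
∅ --b--> ∅  [seen]
∅ --c--> ∅  [seen]
{3, 4} --a--> {0, 1, 2, 3, 4}  [new]
{3, 4} --b--> {4}  [new]
{3, 4} --c--> {1}  [new]
{0, 1, 2, 3, 4} --a--> {0, 1, 2, 3, 4}  [seen]
{0, 1, 2, 3, 4} --b--> {2, 3, 4}  [new]
{0, 1, 2, 3, 4} --c--> {0, 1, 3, 4}  [new]
{4} --a--> {0, 3, 4}  [new]
{4} --b--> ∅  [seen]
{4} --c--> {1}  [seen]
{1} --a--> ∅  [seen]
{1} --b--> {2}  [new]
{1} --c--> {1}  [seen]
{2, 3, 4} --a--> {0, 1, 2, 3, 4}  [seen]
{2, 3, 4} --b--> {2, 3, 4}  [seen]
{2, 3, 4} --c--> {0, 1, 3}  [new]
{0, 1, 3, 4} --a--> {0, 1, 2, 3, 4}  [seen]
{0, 1, 3, 4} --b--> {2, 4}  [new]
{0, 1, 3, 4} --c--> {1, 3, 4}  [new]
{0, 3, 4} --a--> {0, 1, 2, 3, 4}  [seen]
{0, 3, 4} --b--> {4}  [seen]
{0, 3, 4} --c--> {1, 3, 4}  [seen]
{2} --a--> {3, 4}  [seen]
{2} --b--> {2, 3, 4}  [seen]
{2} --c--> {0, 3}  [new]
{0, 1, 3} --a--> {1, 2}  [new]
{0, 1, 3} --b--> {2, 4}  [seen]
{0, 1, 3} --c--> {1, 3, 4}  [seen]
{2, 4} --a--> {0, 3, 4}  [seen]
{2, 4} --b--> {2, 3, 4}  [seen]
{2, 4} --c--> {0, 1, 3}  [seen]
{1, 3, 4} --a--> {0, 1, 2, 3, 4}  [seen]
{1, 3, 4} --b--> {2, 4}  [seen]
{1, 3, 4} --c--> {1}  [seen]
{0, 3} --a--> {1, 2}  [seen]
{0, 3} --b--> {4}  [seen]
{0, 3} --c--> {3, 4}  [seen]
{1, 2} --a--> {3, 4}  [seen]
{1, 2} --b--> {2, 3, 4}  [seen]
{1, 2} --c--> {0, 1, 3}  [seen]
Reachable DFA states: {0}, ∅, {3, 4}, {0, 1, 2, 3, 4}, {4}, {1}, {2, 3, 4}, {0, 1, 3, 4}, {0, 3, 4}, {2}, {0, 1, 3}, {2, 4}, {1, 3, 4}, {0, 3}, {1, 2}.

15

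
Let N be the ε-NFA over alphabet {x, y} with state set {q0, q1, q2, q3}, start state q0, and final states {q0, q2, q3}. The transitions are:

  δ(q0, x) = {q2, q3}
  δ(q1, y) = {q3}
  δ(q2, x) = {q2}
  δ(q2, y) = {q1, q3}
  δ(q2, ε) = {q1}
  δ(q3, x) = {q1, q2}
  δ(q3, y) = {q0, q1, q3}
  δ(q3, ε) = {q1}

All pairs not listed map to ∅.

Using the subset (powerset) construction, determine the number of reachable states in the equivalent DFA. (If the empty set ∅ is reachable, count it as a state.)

Start state of the DFA: {q0} (ε-closure of the NFA start).
{q0} --x--> {q1, q2, q3}  [new]
{q0} --y--> ∅  [new]
{q1, q2, q3} --x--> {q1, q2}  [new]
{q1, q2, q3} --y--> {q0, q1, q3}  [new]
∅ --x--> ∅  [seen]
∅ --y--> ∅  [seen]
{q1, q2} --x--> {q1, q2}  [seen]
{q1, q2} --y--> {q1, q3}  [new]
{q0, q1, q3} --x--> {q1, q2, q3}  [seen]
{q0, q1, q3} --y--> {q0, q1, q3}  [seen]
{q1, q3} --x--> {q1, q2}  [seen]
{q1, q3} --y--> {q0, q1, q3}  [seen]
Reachable DFA states: {q0}, {q1, q2, q3}, ∅, {q1, q2}, {q0, q1, q3}, {q1, q3}.

6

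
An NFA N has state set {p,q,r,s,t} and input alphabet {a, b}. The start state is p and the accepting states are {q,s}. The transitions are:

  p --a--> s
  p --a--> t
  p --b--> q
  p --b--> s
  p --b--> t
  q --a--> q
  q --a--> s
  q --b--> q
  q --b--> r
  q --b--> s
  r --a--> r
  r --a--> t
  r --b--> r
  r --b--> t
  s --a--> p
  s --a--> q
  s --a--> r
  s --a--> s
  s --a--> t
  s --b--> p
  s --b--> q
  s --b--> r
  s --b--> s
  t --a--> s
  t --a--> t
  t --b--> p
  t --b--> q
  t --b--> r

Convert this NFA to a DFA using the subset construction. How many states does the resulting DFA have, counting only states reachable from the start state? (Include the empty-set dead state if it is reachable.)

5

Start state of the DFA: {p}.
{p} --a--> {s,t}  [new]
{p} --b--> {q,s,t}  [new]
{s,t} --a--> {p,q,r,s,t}  [new]
{s,t} --b--> {p,q,r,s}  [new]
{q,s,t} --a--> {p,q,r,s,t}  [seen]
{q,s,t} --b--> {p,q,r,s}  [seen]
{p,q,r,s,t} --a--> {p,q,r,s,t}  [seen]
{p,q,r,s,t} --b--> {p,q,r,s,t}  [seen]
{p,q,r,s} --a--> {p,q,r,s,t}  [seen]
{p,q,r,s} --b--> {p,q,r,s,t}  [seen]
Reachable DFA states: {p}, {s,t}, {q,s,t}, {p,q,r,s,t}, {p,q,r,s}.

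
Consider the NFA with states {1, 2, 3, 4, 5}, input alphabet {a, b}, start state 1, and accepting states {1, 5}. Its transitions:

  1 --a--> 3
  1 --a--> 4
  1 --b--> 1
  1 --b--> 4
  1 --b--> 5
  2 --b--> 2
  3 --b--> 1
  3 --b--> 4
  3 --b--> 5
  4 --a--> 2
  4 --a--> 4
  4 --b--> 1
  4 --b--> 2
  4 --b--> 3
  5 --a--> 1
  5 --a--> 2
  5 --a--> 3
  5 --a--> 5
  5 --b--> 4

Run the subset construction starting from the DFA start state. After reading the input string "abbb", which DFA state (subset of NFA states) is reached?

Start: {1}.
δ(1,a) = {3, 4}.
Union: {3, 4}.
After a: {3, 4}.
δ(3,b) = {1, 4, 5}; δ(4,b) = {1, 2, 3}.
Union: {1, 2, 3, 4, 5}.
After b: {1, 2, 3, 4, 5}.
δ(1,b) = {1, 4, 5}; δ(2,b) = {2}; δ(3,b) = {1, 4, 5}; δ(4,b) = {1, 2, 3}; δ(5,b) = {4}.
Union: {1, 2, 3, 4, 5}.
After b: {1, 2, 3, 4, 5}.
δ(1,b) = {1, 4, 5}; δ(2,b) = {2}; δ(3,b) = {1, 4, 5}; δ(4,b) = {1, 2, 3}; δ(5,b) = {4}.
Union: {1, 2, 3, 4, 5}.
After b: {1, 2, 3, 4, 5}.

{1, 2, 3, 4, 5}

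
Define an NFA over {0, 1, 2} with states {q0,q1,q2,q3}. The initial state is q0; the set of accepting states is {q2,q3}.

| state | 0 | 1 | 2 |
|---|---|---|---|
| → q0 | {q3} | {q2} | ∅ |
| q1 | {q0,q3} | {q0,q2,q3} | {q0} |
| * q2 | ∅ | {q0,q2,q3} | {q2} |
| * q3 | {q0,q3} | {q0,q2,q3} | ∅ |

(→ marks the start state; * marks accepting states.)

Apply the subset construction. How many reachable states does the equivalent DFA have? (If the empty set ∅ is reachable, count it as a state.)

6

Start state of the DFA: {q0}.
{q0} --0--> {q3}  [new]
{q0} --1--> {q2}  [new]
{q0} --2--> ∅  [new]
{q3} --0--> {q0,q3}  [new]
{q3} --1--> {q0,q2,q3}  [new]
{q3} --2--> ∅  [seen]
{q2} --0--> ∅  [seen]
{q2} --1--> {q0,q2,q3}  [seen]
{q2} --2--> {q2}  [seen]
∅ --0--> ∅  [seen]
∅ --1--> ∅  [seen]
∅ --2--> ∅  [seen]
{q0,q3} --0--> {q0,q3}  [seen]
{q0,q3} --1--> {q0,q2,q3}  [seen]
{q0,q3} --2--> ∅  [seen]
{q0,q2,q3} --0--> {q0,q3}  [seen]
{q0,q2,q3} --1--> {q0,q2,q3}  [seen]
{q0,q2,q3} --2--> {q2}  [seen]
Reachable DFA states: {q0}, {q3}, {q2}, ∅, {q0,q3}, {q0,q2,q3}.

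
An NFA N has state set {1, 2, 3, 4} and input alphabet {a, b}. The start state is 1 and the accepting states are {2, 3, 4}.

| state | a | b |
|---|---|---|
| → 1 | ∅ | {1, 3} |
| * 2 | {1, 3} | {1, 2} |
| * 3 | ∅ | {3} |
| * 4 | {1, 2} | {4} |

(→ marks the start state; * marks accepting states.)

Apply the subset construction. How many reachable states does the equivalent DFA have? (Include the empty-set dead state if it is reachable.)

Start state of the DFA: {1}.
{1} --a--> ∅  [new]
{1} --b--> {1, 3}  [new]
∅ --a--> ∅  [seen]
∅ --b--> ∅  [seen]
{1, 3} --a--> ∅  [seen]
{1, 3} --b--> {1, 3}  [seen]
Reachable DFA states: {1}, ∅, {1, 3}.

3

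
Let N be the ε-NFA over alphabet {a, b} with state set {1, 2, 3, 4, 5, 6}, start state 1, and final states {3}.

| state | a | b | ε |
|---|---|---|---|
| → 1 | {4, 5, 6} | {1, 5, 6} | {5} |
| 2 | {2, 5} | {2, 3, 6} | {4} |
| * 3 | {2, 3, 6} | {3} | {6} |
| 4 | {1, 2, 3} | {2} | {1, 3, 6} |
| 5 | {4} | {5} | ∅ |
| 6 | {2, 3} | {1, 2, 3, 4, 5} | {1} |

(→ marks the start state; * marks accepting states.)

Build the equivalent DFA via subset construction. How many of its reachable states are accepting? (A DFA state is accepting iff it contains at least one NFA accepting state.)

2

Start state of the DFA: {1, 5} (ε-closure of the NFA start).
{1, 5} --a--> {1, 3, 4, 5, 6}  [new]
{1, 5} --b--> {1, 5, 6}  [new]
{1, 3, 4, 5, 6} --a--> {1, 2, 3, 4, 5, 6}  [new]
{1, 3, 4, 5, 6} --b--> {1, 2, 3, 4, 5, 6}  [seen]
{1, 5, 6} --a--> {1, 2, 3, 4, 5, 6}  [seen]
{1, 5, 6} --b--> {1, 2, 3, 4, 5, 6}  [seen]
{1, 2, 3, 4, 5, 6} --a--> {1, 2, 3, 4, 5, 6}  [seen]
{1, 2, 3, 4, 5, 6} --b--> {1, 2, 3, 4, 5, 6}  [seen]
Reachable DFA states: {1, 5}, {1, 3, 4, 5, 6}, {1, 5, 6}, {1, 2, 3, 4, 5, 6}.
Accepting DFA states (contain an NFA accepting state): {1, 3, 4, 5, 6}, {1, 2, 3, 4, 5, 6}.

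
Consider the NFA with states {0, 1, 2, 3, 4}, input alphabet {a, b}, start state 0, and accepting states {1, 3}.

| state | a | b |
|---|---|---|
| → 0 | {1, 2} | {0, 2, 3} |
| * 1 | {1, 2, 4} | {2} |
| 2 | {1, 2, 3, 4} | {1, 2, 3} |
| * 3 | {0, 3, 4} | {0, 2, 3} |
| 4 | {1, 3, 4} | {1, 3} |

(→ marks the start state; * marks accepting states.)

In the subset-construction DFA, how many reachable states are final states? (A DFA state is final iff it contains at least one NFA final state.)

Start state of the DFA: {0}.
{0} --a--> {1, 2}  [new]
{0} --b--> {0, 2, 3}  [new]
{1, 2} --a--> {1, 2, 3, 4}  [new]
{1, 2} --b--> {1, 2, 3}  [new]
{0, 2, 3} --a--> {0, 1, 2, 3, 4}  [new]
{0, 2, 3} --b--> {0, 1, 2, 3}  [new]
{1, 2, 3, 4} --a--> {0, 1, 2, 3, 4}  [seen]
{1, 2, 3, 4} --b--> {0, 1, 2, 3}  [seen]
{1, 2, 3} --a--> {0, 1, 2, 3, 4}  [seen]
{1, 2, 3} --b--> {0, 1, 2, 3}  [seen]
{0, 1, 2, 3, 4} --a--> {0, 1, 2, 3, 4}  [seen]
{0, 1, 2, 3, 4} --b--> {0, 1, 2, 3}  [seen]
{0, 1, 2, 3} --a--> {0, 1, 2, 3, 4}  [seen]
{0, 1, 2, 3} --b--> {0, 1, 2, 3}  [seen]
Reachable DFA states: {0}, {1, 2}, {0, 2, 3}, {1, 2, 3, 4}, {1, 2, 3}, {0, 1, 2, 3, 4}, {0, 1, 2, 3}.
Accepting DFA states (contain an NFA accepting state): {1, 2}, {0, 2, 3}, {1, 2, 3, 4}, {1, 2, 3}, {0, 1, 2, 3, 4}, {0, 1, 2, 3}.

6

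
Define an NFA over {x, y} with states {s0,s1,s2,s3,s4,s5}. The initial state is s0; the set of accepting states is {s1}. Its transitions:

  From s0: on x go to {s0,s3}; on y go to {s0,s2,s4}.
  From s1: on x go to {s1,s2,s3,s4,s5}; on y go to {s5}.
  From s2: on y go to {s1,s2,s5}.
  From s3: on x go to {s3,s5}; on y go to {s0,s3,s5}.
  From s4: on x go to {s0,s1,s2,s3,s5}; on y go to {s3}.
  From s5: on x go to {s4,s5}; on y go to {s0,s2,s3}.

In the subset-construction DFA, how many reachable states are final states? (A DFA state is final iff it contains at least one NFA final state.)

Start state of the DFA: {s0}.
{s0} --x--> {s0,s3}  [new]
{s0} --y--> {s0,s2,s4}  [new]
{s0,s3} --x--> {s0,s3,s5}  [new]
{s0,s3} --y--> {s0,s2,s3,s4,s5}  [new]
{s0,s2,s4} --x--> {s0,s1,s2,s3,s5}  [new]
{s0,s2,s4} --y--> {s0,s1,s2,s3,s4,s5}  [new]
{s0,s3,s5} --x--> {s0,s3,s4,s5}  [new]
{s0,s3,s5} --y--> {s0,s2,s3,s4,s5}  [seen]
{s0,s2,s3,s4,s5} --x--> {s0,s1,s2,s3,s4,s5}  [seen]
{s0,s2,s3,s4,s5} --y--> {s0,s1,s2,s3,s4,s5}  [seen]
{s0,s1,s2,s3,s5} --x--> {s0,s1,s2,s3,s4,s5}  [seen]
{s0,s1,s2,s3,s5} --y--> {s0,s1,s2,s3,s4,s5}  [seen]
{s0,s1,s2,s3,s4,s5} --x--> {s0,s1,s2,s3,s4,s5}  [seen]
{s0,s1,s2,s3,s4,s5} --y--> {s0,s1,s2,s3,s4,s5}  [seen]
{s0,s3,s4,s5} --x--> {s0,s1,s2,s3,s4,s5}  [seen]
{s0,s3,s4,s5} --y--> {s0,s2,s3,s4,s5}  [seen]
Reachable DFA states: {s0}, {s0,s3}, {s0,s2,s4}, {s0,s3,s5}, {s0,s2,s3,s4,s5}, {s0,s1,s2,s3,s5}, {s0,s1,s2,s3,s4,s5}, {s0,s3,s4,s5}.
Accepting DFA states (contain an NFA accepting state): {s0,s1,s2,s3,s5}, {s0,s1,s2,s3,s4,s5}.

2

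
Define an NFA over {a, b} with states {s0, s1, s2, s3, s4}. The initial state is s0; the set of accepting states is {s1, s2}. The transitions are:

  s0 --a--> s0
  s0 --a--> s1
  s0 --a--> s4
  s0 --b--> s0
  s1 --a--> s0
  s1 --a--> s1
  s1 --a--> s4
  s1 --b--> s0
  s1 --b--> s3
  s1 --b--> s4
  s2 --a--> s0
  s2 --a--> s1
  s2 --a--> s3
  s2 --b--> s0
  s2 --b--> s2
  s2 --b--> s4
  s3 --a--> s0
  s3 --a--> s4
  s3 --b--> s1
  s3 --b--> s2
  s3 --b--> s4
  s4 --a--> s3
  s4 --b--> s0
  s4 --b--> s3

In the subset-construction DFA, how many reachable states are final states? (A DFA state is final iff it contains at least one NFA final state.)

Start state of the DFA: {s0}.
{s0} --a--> {s0, s1, s4}  [new]
{s0} --b--> {s0}  [seen]
{s0, s1, s4} --a--> {s0, s1, s3, s4}  [new]
{s0, s1, s4} --b--> {s0, s3, s4}  [new]
{s0, s1, s3, s4} --a--> {s0, s1, s3, s4}  [seen]
{s0, s1, s3, s4} --b--> {s0, s1, s2, s3, s4}  [new]
{s0, s3, s4} --a--> {s0, s1, s3, s4}  [seen]
{s0, s3, s4} --b--> {s0, s1, s2, s3, s4}  [seen]
{s0, s1, s2, s3, s4} --a--> {s0, s1, s3, s4}  [seen]
{s0, s1, s2, s3, s4} --b--> {s0, s1, s2, s3, s4}  [seen]
Reachable DFA states: {s0}, {s0, s1, s4}, {s0, s1, s3, s4}, {s0, s3, s4}, {s0, s1, s2, s3, s4}.
Accepting DFA states (contain an NFA accepting state): {s0, s1, s4}, {s0, s1, s3, s4}, {s0, s1, s2, s3, s4}.

3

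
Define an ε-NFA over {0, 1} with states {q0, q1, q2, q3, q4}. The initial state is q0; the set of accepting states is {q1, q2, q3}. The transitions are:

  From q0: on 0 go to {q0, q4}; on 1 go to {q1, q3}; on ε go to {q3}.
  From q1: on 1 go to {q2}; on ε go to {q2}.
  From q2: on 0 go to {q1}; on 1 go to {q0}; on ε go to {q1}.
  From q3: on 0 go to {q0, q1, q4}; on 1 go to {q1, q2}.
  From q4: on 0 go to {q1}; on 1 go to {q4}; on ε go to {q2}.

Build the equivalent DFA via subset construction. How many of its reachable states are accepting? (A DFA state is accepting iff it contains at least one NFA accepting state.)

Start state of the DFA: {q0, q3} (ε-closure of the NFA start).
{q0, q3} --0--> {q0, q1, q2, q3, q4}  [new]
{q0, q3} --1--> {q1, q2, q3}  [new]
{q0, q1, q2, q3, q4} --0--> {q0, q1, q2, q3, q4}  [seen]
{q0, q1, q2, q3, q4} --1--> {q0, q1, q2, q3, q4}  [seen]
{q1, q2, q3} --0--> {q0, q1, q2, q3, q4}  [seen]
{q1, q2, q3} --1--> {q0, q1, q2, q3}  [new]
{q0, q1, q2, q3} --0--> {q0, q1, q2, q3, q4}  [seen]
{q0, q1, q2, q3} --1--> {q0, q1, q2, q3}  [seen]
Reachable DFA states: {q0, q3}, {q0, q1, q2, q3, q4}, {q1, q2, q3}, {q0, q1, q2, q3}.
Accepting DFA states (contain an NFA accepting state): {q0, q3}, {q0, q1, q2, q3, q4}, {q1, q2, q3}, {q0, q1, q2, q3}.

4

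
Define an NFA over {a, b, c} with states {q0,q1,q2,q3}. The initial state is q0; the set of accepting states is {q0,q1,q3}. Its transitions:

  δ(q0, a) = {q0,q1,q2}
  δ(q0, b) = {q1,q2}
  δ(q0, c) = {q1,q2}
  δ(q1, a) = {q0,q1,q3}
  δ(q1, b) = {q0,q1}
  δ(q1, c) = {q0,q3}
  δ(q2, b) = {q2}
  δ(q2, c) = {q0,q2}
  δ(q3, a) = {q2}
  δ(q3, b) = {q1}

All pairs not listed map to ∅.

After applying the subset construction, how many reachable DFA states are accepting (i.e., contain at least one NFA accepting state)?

Start state of the DFA: {q0}.
{q0} --a--> {q0,q1,q2}  [new]
{q0} --b--> {q1,q2}  [new]
{q0} --c--> {q1,q2}  [seen]
{q0,q1,q2} --a--> {q0,q1,q2,q3}  [new]
{q0,q1,q2} --b--> {q0,q1,q2}  [seen]
{q0,q1,q2} --c--> {q0,q1,q2,q3}  [seen]
{q1,q2} --a--> {q0,q1,q3}  [new]
{q1,q2} --b--> {q0,q1,q2}  [seen]
{q1,q2} --c--> {q0,q2,q3}  [new]
{q0,q1,q2,q3} --a--> {q0,q1,q2,q3}  [seen]
{q0,q1,q2,q3} --b--> {q0,q1,q2}  [seen]
{q0,q1,q2,q3} --c--> {q0,q1,q2,q3}  [seen]
{q0,q1,q3} --a--> {q0,q1,q2,q3}  [seen]
{q0,q1,q3} --b--> {q0,q1,q2}  [seen]
{q0,q1,q3} --c--> {q0,q1,q2,q3}  [seen]
{q0,q2,q3} --a--> {q0,q1,q2}  [seen]
{q0,q2,q3} --b--> {q1,q2}  [seen]
{q0,q2,q3} --c--> {q0,q1,q2}  [seen]
Reachable DFA states: {q0}, {q0,q1,q2}, {q1,q2}, {q0,q1,q2,q3}, {q0,q1,q3}, {q0,q2,q3}.
Accepting DFA states (contain an NFA accepting state): {q0}, {q0,q1,q2}, {q1,q2}, {q0,q1,q2,q3}, {q0,q1,q3}, {q0,q2,q3}.

6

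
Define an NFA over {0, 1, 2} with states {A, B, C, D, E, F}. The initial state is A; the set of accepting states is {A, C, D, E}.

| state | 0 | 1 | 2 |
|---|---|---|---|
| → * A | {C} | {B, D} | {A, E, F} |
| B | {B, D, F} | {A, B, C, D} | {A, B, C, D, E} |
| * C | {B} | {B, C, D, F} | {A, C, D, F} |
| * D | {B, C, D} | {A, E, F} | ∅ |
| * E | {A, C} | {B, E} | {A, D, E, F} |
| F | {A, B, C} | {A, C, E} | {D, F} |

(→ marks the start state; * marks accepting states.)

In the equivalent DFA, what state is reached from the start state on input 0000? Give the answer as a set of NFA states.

Start: {A}.
δ(A,0) = {C}.
Union: {C}.
After 0: {C}.
δ(C,0) = {B}.
Union: {B}.
After 0: {B}.
δ(B,0) = {B, D, F}.
Union: {B, D, F}.
After 0: {B, D, F}.
δ(B,0) = {B, D, F}; δ(D,0) = {B, C, D}; δ(F,0) = {A, B, C}.
Union: {A, B, C, D, F}.
After 0: {A, B, C, D, F}.

{A, B, C, D, F}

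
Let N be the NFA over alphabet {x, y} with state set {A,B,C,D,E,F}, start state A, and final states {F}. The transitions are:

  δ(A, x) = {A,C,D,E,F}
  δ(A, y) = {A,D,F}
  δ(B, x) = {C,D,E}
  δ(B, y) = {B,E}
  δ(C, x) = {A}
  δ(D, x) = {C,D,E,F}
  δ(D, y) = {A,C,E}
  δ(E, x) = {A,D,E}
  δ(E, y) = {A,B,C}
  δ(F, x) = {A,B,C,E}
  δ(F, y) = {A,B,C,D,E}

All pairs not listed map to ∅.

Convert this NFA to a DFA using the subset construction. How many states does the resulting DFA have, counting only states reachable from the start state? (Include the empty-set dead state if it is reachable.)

4

Start state of the DFA: {A}.
{A} --x--> {A,C,D,E,F}  [new]
{A} --y--> {A,D,F}  [new]
{A,C,D,E,F} --x--> {A,B,C,D,E,F}  [new]
{A,C,D,E,F} --y--> {A,B,C,D,E,F}  [seen]
{A,D,F} --x--> {A,B,C,D,E,F}  [seen]
{A,D,F} --y--> {A,B,C,D,E,F}  [seen]
{A,B,C,D,E,F} --x--> {A,B,C,D,E,F}  [seen]
{A,B,C,D,E,F} --y--> {A,B,C,D,E,F}  [seen]
Reachable DFA states: {A}, {A,C,D,E,F}, {A,D,F}, {A,B,C,D,E,F}.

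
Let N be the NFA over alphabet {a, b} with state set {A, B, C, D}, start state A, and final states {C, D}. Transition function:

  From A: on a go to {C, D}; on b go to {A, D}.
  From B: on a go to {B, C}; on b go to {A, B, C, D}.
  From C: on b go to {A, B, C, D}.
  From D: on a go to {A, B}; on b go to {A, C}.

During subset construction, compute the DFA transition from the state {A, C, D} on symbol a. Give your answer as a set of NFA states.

{A, B, C, D}

δ(A,a) = {C, D}; δ(C,a) = ∅; δ(D,a) = {A, B}.
Union: {A, B, C, D}.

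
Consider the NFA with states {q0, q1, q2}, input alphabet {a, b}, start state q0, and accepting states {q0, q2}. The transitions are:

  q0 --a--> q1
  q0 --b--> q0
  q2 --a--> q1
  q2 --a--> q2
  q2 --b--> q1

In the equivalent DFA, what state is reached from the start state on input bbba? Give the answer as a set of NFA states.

Start: {q0}.
δ(q0,b) = {q0}.
Union: {q0}.
After b: {q0}.
δ(q0,b) = {q0}.
Union: {q0}.
After b: {q0}.
δ(q0,b) = {q0}.
Union: {q0}.
After b: {q0}.
δ(q0,a) = {q1}.
Union: {q1}.
After a: {q1}.

{q1}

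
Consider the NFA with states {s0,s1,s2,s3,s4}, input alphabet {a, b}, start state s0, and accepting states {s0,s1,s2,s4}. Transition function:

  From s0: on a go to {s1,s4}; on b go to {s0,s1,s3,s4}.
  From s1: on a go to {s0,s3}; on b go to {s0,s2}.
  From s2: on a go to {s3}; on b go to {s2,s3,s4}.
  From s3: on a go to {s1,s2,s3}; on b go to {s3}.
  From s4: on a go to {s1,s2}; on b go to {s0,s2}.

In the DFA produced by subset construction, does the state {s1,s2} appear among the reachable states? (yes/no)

Start state of the DFA: {s0}.
{s0} --a--> {s1,s4}  [new]
{s0} --b--> {s0,s1,s3,s4}  [new]
{s1,s4} --a--> {s0,s1,s2,s3}  [new]
{s1,s4} --b--> {s0,s2}  [new]
{s0,s1,s3,s4} --a--> {s0,s1,s2,s3,s4}  [new]
{s0,s1,s3,s4} --b--> {s0,s1,s2,s3,s4}  [seen]
{s0,s1,s2,s3} --a--> {s0,s1,s2,s3,s4}  [seen]
{s0,s1,s2,s3} --b--> {s0,s1,s2,s3,s4}  [seen]
{s0,s2} --a--> {s1,s3,s4}  [new]
{s0,s2} --b--> {s0,s1,s2,s3,s4}  [seen]
{s0,s1,s2,s3,s4} --a--> {s0,s1,s2,s3,s4}  [seen]
{s0,s1,s2,s3,s4} --b--> {s0,s1,s2,s3,s4}  [seen]
{s1,s3,s4} --a--> {s0,s1,s2,s3}  [seen]
{s1,s3,s4} --b--> {s0,s2,s3}  [new]
{s0,s2,s3} --a--> {s1,s2,s3,s4}  [new]
{s0,s2,s3} --b--> {s0,s1,s2,s3,s4}  [seen]
{s1,s2,s3,s4} --a--> {s0,s1,s2,s3}  [seen]
{s1,s2,s3,s4} --b--> {s0,s2,s3,s4}  [new]
{s0,s2,s3,s4} --a--> {s1,s2,s3,s4}  [seen]
{s0,s2,s3,s4} --b--> {s0,s1,s2,s3,s4}  [seen]
Reachable DFA states: {s0}, {s1,s4}, {s0,s1,s3,s4}, {s0,s1,s2,s3}, {s0,s2}, {s0,s1,s2,s3,s4}, {s1,s3,s4}, {s0,s2,s3}, {s1,s2,s3,s4}, {s0,s2,s3,s4}.
{s1,s2} is not among them.

no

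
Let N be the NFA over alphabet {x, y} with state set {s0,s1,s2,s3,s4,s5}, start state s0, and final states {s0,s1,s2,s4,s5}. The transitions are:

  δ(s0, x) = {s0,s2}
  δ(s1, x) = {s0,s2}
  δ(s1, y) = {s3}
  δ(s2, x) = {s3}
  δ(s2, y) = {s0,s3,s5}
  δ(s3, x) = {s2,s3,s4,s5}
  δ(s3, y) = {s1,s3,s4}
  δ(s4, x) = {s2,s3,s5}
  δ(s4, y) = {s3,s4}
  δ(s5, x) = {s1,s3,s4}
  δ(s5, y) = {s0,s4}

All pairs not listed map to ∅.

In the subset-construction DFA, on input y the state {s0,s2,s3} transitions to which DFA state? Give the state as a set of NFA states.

δ(s0,y) = ∅; δ(s2,y) = {s0,s3,s5}; δ(s3,y) = {s1,s3,s4}.
Union: {s0,s1,s3,s4,s5}.

{s0,s1,s3,s4,s5}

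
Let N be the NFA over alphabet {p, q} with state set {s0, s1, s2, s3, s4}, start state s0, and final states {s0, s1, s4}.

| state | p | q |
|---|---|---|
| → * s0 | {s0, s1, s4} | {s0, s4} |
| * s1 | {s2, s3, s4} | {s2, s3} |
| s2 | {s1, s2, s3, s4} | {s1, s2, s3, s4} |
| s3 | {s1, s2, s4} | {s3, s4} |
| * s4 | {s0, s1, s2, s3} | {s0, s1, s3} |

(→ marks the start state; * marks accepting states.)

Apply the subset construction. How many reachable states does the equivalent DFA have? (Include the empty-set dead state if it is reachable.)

5

Start state of the DFA: {s0}.
{s0} --p--> {s0, s1, s4}  [new]
{s0} --q--> {s0, s4}  [new]
{s0, s1, s4} --p--> {s0, s1, s2, s3, s4}  [new]
{s0, s1, s4} --q--> {s0, s1, s2, s3, s4}  [seen]
{s0, s4} --p--> {s0, s1, s2, s3, s4}  [seen]
{s0, s4} --q--> {s0, s1, s3, s4}  [new]
{s0, s1, s2, s3, s4} --p--> {s0, s1, s2, s3, s4}  [seen]
{s0, s1, s2, s3, s4} --q--> {s0, s1, s2, s3, s4}  [seen]
{s0, s1, s3, s4} --p--> {s0, s1, s2, s3, s4}  [seen]
{s0, s1, s3, s4} --q--> {s0, s1, s2, s3, s4}  [seen]
Reachable DFA states: {s0}, {s0, s1, s4}, {s0, s4}, {s0, s1, s2, s3, s4}, {s0, s1, s3, s4}.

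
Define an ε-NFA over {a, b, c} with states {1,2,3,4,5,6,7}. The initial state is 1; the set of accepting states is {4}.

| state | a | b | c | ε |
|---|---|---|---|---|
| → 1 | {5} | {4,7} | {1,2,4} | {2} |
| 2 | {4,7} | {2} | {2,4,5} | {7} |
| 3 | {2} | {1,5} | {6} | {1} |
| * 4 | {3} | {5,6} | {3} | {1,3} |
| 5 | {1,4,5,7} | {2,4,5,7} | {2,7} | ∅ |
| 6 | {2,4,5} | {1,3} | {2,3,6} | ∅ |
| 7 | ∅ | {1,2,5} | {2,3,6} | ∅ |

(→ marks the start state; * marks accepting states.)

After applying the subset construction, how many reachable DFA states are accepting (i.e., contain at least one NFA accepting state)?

2

Start state of the DFA: {1,2,7} (ε-closure of the NFA start).
{1,2,7} --a--> {1,2,3,4,5,7}  [new]
{1,2,7} --b--> {1,2,3,4,5,7}  [seen]
{1,2,7} --c--> {1,2,3,4,5,6,7}  [new]
{1,2,3,4,5,7} --a--> {1,2,3,4,5,7}  [seen]
{1,2,3,4,5,7} --b--> {1,2,3,4,5,6,7}  [seen]
{1,2,3,4,5,7} --c--> {1,2,3,4,5,6,7}  [seen]
{1,2,3,4,5,6,7} --a--> {1,2,3,4,5,7}  [seen]
{1,2,3,4,5,6,7} --b--> {1,2,3,4,5,6,7}  [seen]
{1,2,3,4,5,6,7} --c--> {1,2,3,4,5,6,7}  [seen]
Reachable DFA states: {1,2,7}, {1,2,3,4,5,7}, {1,2,3,4,5,6,7}.
Accepting DFA states (contain an NFA accepting state): {1,2,3,4,5,7}, {1,2,3,4,5,6,7}.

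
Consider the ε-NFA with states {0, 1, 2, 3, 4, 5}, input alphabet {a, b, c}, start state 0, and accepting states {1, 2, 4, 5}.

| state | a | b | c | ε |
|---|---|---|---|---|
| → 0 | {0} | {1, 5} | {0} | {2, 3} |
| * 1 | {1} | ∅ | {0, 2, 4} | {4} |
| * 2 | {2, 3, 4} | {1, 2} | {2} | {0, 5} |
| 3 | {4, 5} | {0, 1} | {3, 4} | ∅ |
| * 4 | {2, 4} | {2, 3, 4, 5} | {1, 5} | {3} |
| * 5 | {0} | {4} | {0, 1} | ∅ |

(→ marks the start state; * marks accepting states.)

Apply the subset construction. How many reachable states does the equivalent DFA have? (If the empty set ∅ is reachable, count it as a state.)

3

Start state of the DFA: {0, 2, 3, 5} (ε-closure of the NFA start).
{0, 2, 3, 5} --a--> {0, 2, 3, 4, 5}  [new]
{0, 2, 3, 5} --b--> {0, 1, 2, 3, 4, 5}  [new]
{0, 2, 3, 5} --c--> {0, 1, 2, 3, 4, 5}  [seen]
{0, 2, 3, 4, 5} --a--> {0, 2, 3, 4, 5}  [seen]
{0, 2, 3, 4, 5} --b--> {0, 1, 2, 3, 4, 5}  [seen]
{0, 2, 3, 4, 5} --c--> {0, 1, 2, 3, 4, 5}  [seen]
{0, 1, 2, 3, 4, 5} --a--> {0, 1, 2, 3, 4, 5}  [seen]
{0, 1, 2, 3, 4, 5} --b--> {0, 1, 2, 3, 4, 5}  [seen]
{0, 1, 2, 3, 4, 5} --c--> {0, 1, 2, 3, 4, 5}  [seen]
Reachable DFA states: {0, 2, 3, 5}, {0, 2, 3, 4, 5}, {0, 1, 2, 3, 4, 5}.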